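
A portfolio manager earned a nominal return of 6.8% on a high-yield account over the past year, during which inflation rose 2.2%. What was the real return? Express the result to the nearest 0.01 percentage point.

4.50%

Real return via the Fisher equation: (1 + 6.8%)/(1 + 2.2%) − 1 = 1.068/1.022 − 1 ≈ 0.04501.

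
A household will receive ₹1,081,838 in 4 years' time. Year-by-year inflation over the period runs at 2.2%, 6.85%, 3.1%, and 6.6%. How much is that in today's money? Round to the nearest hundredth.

Price-level factor over 4 years: 1.022 × 1.0685 × 1.031 × 1.066 ≈ 1.2001659253.
Purchasing power today: ₹1,081,838 divided by that factor.

₹901,407.03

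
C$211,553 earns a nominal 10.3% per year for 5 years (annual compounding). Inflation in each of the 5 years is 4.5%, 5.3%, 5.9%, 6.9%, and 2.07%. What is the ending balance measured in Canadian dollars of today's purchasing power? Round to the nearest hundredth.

Nominal value at maturity: C$211,553 × (1 + 10.3%)^5 ≈ C$345,379.65.
Price-level factor over 5 years: 1.045 × 1.053 × 1.059 × 1.069 × 1.0207 ≈ 1.2715002260.
Dividing the nominal maturity value by the price-level factor gives the value in today's money.

C$271,631.61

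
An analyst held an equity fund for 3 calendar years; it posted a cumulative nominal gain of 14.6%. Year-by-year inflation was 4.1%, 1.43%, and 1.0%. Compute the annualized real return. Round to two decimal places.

2.43%

Cumulative inflation factor: 1.041 × 1.0143 × 1.010 ≈ 1.06645.
Nominal growth factor: 1.14600. Real growth factor = 1.14600 / 1.06645 ≈ 1.07460.
Annualized: 1.07460^(1/3) − 1 ≈ 0.02427.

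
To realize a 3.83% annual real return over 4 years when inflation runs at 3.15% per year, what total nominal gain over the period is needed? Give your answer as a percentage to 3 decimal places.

Required annual nominal rate: (1+3.83%)(1+3.15%) − 1 = 7.100645%.
Cumulative over 4 years: (1 + 0.07100645)^4 − 1 ≈ 0.31573.

31.573%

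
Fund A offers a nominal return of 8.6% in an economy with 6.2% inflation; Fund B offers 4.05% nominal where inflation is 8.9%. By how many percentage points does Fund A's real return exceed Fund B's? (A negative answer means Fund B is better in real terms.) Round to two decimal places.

6.71

Fund A real return: 1.086/1.062 − 1 = 2.260%.
Fund B real return: 1.0405/1.089 − 1 = -4.454%.
Difference: 2.260 − (-4.454) = 6.714 pp.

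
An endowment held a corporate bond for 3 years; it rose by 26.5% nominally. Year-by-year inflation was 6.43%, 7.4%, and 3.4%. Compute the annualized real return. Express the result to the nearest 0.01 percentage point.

Cumulative inflation factor: 1.0643 × 1.074 × 1.034 ≈ 1.18192.
Nominal growth factor: 1.26500. Real growth factor = 1.26500 / 1.18192 ≈ 1.07029.
Annualized: 1.07029^(1/3) − 1 ≈ 0.02290.

2.29%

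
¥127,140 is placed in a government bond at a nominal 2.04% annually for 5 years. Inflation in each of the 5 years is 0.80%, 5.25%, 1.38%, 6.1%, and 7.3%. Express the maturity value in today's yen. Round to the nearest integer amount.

¥114,864

Nominal value at maturity: ¥127,140 × (1 + 2.04%)^5 ≈ ¥140,648.
Price-level factor over 5 years: 1.0080 × 1.0525 × 1.0138 × 1.061 × 1.073 ≈ 1.2244753010.
The maturity value deflated by that factor is the answer in today's purchasing power.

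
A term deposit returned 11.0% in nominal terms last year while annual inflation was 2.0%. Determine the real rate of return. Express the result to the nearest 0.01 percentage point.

8.82%

Real return via the Fisher equation: (1 + 11.0%)/(1 + 2.0%) − 1 = 1.110/1.020 − 1 ≈ 0.08824.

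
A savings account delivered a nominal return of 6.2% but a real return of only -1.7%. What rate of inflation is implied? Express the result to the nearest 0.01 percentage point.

8.04%

From (1+r_nom) = (1+r_real)(1+π), we get 1+π = (1 + 6.2%)/(1 − 1.7%) = 1.062/0.983 ≈ 1.08037.
So π ≈ 8.0366%.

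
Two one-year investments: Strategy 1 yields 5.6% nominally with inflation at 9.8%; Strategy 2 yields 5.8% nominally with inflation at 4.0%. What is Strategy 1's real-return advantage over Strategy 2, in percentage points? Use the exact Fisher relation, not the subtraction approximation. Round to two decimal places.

Strategy 1 real return: 1.056/1.098 − 1 = -3.825%.
Strategy 2 real return: 1.058/1.040 − 1 = 1.731%.
Difference: -3.825 − 1.731 = -5.556 pp.

-5.56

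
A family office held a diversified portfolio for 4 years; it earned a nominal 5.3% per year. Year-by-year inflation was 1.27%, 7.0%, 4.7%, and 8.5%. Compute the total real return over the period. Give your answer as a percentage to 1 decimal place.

Cumulative inflation factor: 1.0127 × 1.070 × 1.047 × 1.085 ≈ 1.23095.
Nominal growth factor: 1.22946. Real growth factor = 1.22946 / 1.23095 ≈ 0.99879.
Total real return ≈ -0.1214%.

-0.1%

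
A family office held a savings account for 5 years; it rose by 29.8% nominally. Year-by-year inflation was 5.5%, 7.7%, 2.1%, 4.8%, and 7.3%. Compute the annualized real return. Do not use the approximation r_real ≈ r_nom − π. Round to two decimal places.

Cumulative inflation factor: 1.055 × 1.077 × 1.021 × 1.048 × 1.073 ≈ 1.30453.
Nominal growth factor: 1.29800. Real growth factor = 1.29800 / 1.30453 ≈ 0.99499.
Annualized: 0.99499^(1/5) − 1 ≈ -0.00100.

-0.10%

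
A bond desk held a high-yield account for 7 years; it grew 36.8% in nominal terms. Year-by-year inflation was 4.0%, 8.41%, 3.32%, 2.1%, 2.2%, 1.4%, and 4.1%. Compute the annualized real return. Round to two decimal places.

0.92%

Cumulative inflation factor: 1.040 × 1.0841 × 1.0332 × 1.021 × 1.022 × 1.014 × 1.041 ≈ 1.28308.
Nominal growth factor: 1.36800. Real growth factor = 1.36800 / 1.28308 ≈ 1.06619.
Annualized: 1.06619^(1/7) − 1 ≈ 0.00920.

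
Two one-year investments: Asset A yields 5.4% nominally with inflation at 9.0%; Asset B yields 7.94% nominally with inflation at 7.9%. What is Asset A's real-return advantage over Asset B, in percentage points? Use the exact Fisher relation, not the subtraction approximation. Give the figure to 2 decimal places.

-3.34

Asset A real return: 1.054/1.090 − 1 = -3.303%.
Asset B real return: 1.0794/1.079 − 1 = 0.037%.
Difference: -3.303 − 0.037 = -3.340 pp.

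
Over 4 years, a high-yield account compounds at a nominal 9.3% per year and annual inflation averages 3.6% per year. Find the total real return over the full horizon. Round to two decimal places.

23.89%

The annual real rate is (1+9.3%)/(1+3.6%) − 1 = 5.5019%.
Compounded over 4 years: (1 + 0.055019)^4 − 1 ≈ 0.23892.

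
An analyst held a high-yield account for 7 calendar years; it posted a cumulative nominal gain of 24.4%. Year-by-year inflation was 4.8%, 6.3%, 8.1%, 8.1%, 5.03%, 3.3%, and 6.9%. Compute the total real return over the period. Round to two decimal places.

Cumulative inflation factor: 1.048 × 1.063 × 1.081 × 1.081 × 1.0503 × 1.033 × 1.069 ≈ 1.50986.
Nominal growth factor: 1.24400. Real growth factor = 1.24400 / 1.50986 ≈ 0.82392.
Total real return ≈ -17.6084%.

-17.61%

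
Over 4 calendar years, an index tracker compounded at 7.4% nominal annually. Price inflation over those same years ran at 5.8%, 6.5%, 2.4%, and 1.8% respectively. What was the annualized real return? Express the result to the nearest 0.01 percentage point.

Cumulative inflation factor: 1.058 × 1.065 × 1.024 × 1.018 ≈ 1.17458.
Nominal growth factor: 1.33051. Real growth factor = 1.33051 / 1.17458 ≈ 1.13275.
Annualized: 1.13275^(1/4) − 1 ≈ 0.03165.

3.17%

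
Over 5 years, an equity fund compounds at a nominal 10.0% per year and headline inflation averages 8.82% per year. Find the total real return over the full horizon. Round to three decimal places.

The annual real rate is (1+10.0%)/(1+8.82%) − 1 = 1.0844%.
Compounded over 5 years: (1 + 0.010844)^5 − 1 ≈ 0.05541.

5.541%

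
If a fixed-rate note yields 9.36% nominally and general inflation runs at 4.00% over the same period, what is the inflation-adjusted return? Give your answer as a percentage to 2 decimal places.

Real return via the Fisher equation: (1 + 9.36%)/(1 + 4.00%) − 1 = 1.0936/1.0400 − 1 ≈ 0.05154.

5.15%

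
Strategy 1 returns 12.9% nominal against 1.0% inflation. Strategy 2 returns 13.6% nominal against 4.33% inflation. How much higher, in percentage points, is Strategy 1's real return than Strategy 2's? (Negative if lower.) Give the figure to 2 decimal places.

2.90

Strategy 1 real return: 1.129/1.010 − 1 = 11.782%.
Strategy 2 real return: 1.136/1.0433 − 1 = 8.885%.
Difference: 11.782 − 8.885 = 2.897 pp.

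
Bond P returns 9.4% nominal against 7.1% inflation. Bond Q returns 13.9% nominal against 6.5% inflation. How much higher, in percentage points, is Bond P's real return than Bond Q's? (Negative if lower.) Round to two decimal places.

Bond P real return: 1.094/1.071 − 1 = 2.148%.
Bond Q real return: 1.139/1.065 − 1 = 6.948%.
Difference: 2.148 − 6.948 = -4.800 pp.

-4.80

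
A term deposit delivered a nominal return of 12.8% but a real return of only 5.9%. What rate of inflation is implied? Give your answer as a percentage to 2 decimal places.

6.52%

From (1+r_nom) = (1+r_real)(1+π), we get 1+π = (1 + 12.8%)/(1 + 5.9%) = 1.128/1.059 ≈ 1.06516.
So π ≈ 6.5156%.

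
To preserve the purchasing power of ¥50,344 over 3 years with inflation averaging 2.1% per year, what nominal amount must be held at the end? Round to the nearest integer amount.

Cumulative price-level factor: (1+2.1%)^3 = 1.064332261.
The nominal amount required is ¥50,344 scaled up by that factor.

¥53,583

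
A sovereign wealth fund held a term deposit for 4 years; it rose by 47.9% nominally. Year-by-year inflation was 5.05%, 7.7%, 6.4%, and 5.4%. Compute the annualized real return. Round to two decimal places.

3.91%

Cumulative inflation factor: 1.0505 × 1.077 × 1.064 × 1.054 ≈ 1.26880.
Nominal growth factor: 1.47900. Real growth factor = 1.47900 / 1.26880 ≈ 1.16567.
Annualized: 1.16567^(1/4) − 1 ≈ 0.03907.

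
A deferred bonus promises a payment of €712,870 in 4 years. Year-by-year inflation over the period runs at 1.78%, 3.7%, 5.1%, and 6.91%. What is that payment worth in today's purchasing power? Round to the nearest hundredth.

€601,101.89

Price-level factor over 4 years: 1.0178 × 1.037 × 1.051 × 1.0691 ≈ 1.1859387195.
Purchasing power today: €712,870 divided by that factor.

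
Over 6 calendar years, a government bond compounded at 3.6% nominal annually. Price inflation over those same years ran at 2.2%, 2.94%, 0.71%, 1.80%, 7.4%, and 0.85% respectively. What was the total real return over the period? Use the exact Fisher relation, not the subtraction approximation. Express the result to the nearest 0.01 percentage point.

5.83%

Cumulative inflation factor: 1.022 × 1.0294 × 1.0071 × 1.0180 × 1.074 × 1.0085 ≈ 1.16825.
Nominal growth factor: 1.23640. Real growth factor = 1.23640 / 1.16825 ≈ 1.05833.
Total real return ≈ 5.8334%.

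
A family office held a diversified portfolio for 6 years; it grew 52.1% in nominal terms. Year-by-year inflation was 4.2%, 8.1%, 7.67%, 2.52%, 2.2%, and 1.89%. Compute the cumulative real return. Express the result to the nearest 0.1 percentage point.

Cumulative inflation factor: 1.042 × 1.081 × 1.0767 × 1.0252 × 1.022 × 1.0189 ≈ 1.29473.
Nominal growth factor: 1.52100. Real growth factor = 1.52100 / 1.29473 ≈ 1.17476.
Total real return ≈ 17.4762%.

17.5%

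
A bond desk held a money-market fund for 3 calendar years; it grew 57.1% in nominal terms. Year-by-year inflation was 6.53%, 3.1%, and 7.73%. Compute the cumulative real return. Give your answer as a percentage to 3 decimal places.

Cumulative inflation factor: 1.0653 × 1.031 × 1.0773 ≈ 1.18322.
Nominal growth factor: 1.57100. Real growth factor = 1.57100 / 1.18322 ≈ 1.32773.
Total real return ≈ 32.7727%.

32.773%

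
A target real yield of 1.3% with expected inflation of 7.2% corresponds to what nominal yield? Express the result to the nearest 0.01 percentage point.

By the Fisher equation, 1 + r_nom = (1 + 1.3%)(1 + 7.2%) = 1.013 × 1.072 = 1.085936.
So r_nom = 8.5936%.

8.59%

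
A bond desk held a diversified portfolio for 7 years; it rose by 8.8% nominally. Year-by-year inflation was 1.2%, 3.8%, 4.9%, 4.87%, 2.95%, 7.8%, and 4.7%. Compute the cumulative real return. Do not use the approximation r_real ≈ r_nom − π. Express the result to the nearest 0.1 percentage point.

Cumulative inflation factor: 1.012 × 1.038 × 1.049 × 1.0487 × 1.0295 × 1.078 × 1.047 ≈ 1.34275.
Nominal growth factor: 1.08800. Real growth factor = 1.08800 / 1.34275 ≈ 0.81028.
Total real return ≈ -18.9725%.

-19.0%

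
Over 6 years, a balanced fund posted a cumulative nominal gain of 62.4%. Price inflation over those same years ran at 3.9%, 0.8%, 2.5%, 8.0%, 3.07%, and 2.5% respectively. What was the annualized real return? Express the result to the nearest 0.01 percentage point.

4.81%

Cumulative inflation factor: 1.039 × 1.008 × 1.025 × 1.080 × 1.0307 × 1.025 ≈ 1.22484.
Nominal growth factor: 1.62400. Real growth factor = 1.62400 / 1.22484 ≈ 1.32589.
Annualized: 1.32589^(1/6) − 1 ≈ 0.04814.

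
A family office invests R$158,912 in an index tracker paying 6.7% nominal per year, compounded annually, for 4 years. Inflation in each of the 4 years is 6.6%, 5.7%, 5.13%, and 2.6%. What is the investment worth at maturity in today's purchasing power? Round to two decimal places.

R$169,475.98

Nominal value at maturity: R$158,912 × (1 + 6.7%)^4 ≈ R$205,974.93.
Price-level factor over 4 years: 1.066 × 1.057 × 1.0513 × 1.026 ≈ 1.2153635778.
Dividing the nominal maturity value by the price-level factor gives the value in today's money.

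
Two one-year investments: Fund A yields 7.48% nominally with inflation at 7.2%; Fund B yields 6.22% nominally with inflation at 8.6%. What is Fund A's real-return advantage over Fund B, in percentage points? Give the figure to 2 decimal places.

2.45

Fund A real return: 1.0748/1.072 − 1 = 0.261%.
Fund B real return: 1.0622/1.086 − 1 = -2.192%.
Difference: 0.261 − (-2.192) = 2.453 pp.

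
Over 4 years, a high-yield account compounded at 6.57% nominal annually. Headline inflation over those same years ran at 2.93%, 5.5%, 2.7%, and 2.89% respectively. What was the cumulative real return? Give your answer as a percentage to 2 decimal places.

12.41%

Cumulative inflation factor: 1.0293 × 1.055 × 1.027 × 1.0289 ≈ 1.14746.
Nominal growth factor: 1.28985. Real growth factor = 1.28985 / 1.14746 ≈ 1.12409.
Total real return ≈ 12.4092%.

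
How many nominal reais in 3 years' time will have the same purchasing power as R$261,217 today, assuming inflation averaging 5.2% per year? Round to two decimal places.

R$304,122.57

Cumulative price-level factor: (1+5.2%)^3 = 1.164252608.
The nominal amount required is R$261,217 scaled up by that factor.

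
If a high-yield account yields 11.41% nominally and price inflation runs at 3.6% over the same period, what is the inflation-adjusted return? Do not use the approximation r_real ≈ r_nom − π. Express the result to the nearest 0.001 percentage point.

Real return via the Fisher equation: (1 + 11.41%)/(1 + 3.6%) − 1 = 1.1141/1.036 − 1 ≈ 0.07539.

7.539%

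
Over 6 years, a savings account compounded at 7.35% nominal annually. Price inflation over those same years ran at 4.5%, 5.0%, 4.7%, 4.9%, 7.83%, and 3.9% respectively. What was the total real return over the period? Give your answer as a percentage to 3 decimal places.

13.352%

Cumulative inflation factor: 1.045 × 1.050 × 1.047 × 1.049 × 1.0783 × 1.039 ≈ 1.35015.
Nominal growth factor: 1.53043. Real growth factor = 1.53043 / 1.35015 ≈ 1.13352.
Total real return ≈ 13.3521%.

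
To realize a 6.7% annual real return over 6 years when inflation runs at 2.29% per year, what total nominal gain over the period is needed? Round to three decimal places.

69.038%

Required annual nominal rate: (1+6.7%)(1+2.29%) − 1 = 9.14343%.
Cumulative over 6 years: (1 + 0.0914343)^6 − 1 ≈ 0.69038.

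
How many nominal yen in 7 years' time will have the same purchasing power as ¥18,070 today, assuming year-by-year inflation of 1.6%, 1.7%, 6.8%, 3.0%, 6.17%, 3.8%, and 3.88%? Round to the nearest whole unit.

¥23,513

Cumulative price-level factor: 1.016 × 1.017 × 1.068 × 1.030 × 1.0617 × 1.038 × 1.0388 ≈ 1.3012305473.
Multiplying ¥18,070 by the price-level factor gives the future nominal sum.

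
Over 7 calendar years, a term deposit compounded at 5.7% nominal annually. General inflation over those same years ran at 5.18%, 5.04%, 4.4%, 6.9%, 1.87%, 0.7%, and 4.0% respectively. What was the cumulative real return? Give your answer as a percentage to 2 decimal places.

Cumulative inflation factor: 1.0518 × 1.0504 × 1.044 × 1.069 × 1.0187 × 1.007 × 1.040 ≈ 1.31545.
Nominal growth factor: 1.47409. Real growth factor = 1.47409 / 1.31545 ≈ 1.12060.
Total real return ≈ 12.0598%.

12.06%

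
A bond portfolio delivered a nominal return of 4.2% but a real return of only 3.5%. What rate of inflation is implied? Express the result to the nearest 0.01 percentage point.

0.68%

From (1+r_nom) = (1+r_real)(1+π), we get 1+π = (1 + 4.2%)/(1 + 3.5%) = 1.042/1.035 ≈ 1.00676.
So π ≈ 0.6763%.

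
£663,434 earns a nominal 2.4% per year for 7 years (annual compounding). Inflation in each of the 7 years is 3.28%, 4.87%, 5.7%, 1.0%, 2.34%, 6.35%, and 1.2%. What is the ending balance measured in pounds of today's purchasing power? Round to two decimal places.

£614,992.96

Nominal value at maturity: £663,434 × (1 + 2.4%)^7 ≈ £783,244.62.
Price-level factor over 7 years: 1.0328 × 1.0487 × 1.057 × 1.010 × 1.0234 × 1.0635 × 1.012 ≈ 1.2735830714.
The maturity value deflated by that factor is the answer in today's purchasing power.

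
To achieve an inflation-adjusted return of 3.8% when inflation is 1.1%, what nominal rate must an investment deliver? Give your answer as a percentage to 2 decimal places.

4.94%

By the Fisher equation, 1 + r_nom = (1 + 3.8%)(1 + 1.1%) = 1.038 × 1.011 = 1.049418.
So r_nom = 4.9418%.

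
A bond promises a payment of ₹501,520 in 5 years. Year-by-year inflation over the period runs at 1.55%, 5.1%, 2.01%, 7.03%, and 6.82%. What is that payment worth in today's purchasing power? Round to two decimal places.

Price-level factor over 5 years: 1.0155 × 1.051 × 1.0201 × 1.0703 × 1.0682 ≈ 1.2447538849.
Purchasing power today: ₹501,520 divided by that factor.

₹402,906.96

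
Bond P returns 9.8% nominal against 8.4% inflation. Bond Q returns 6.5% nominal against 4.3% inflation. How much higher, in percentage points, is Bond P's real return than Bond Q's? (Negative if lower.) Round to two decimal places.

Bond P real return: 1.098/1.084 − 1 = 1.292%.
Bond Q real return: 1.065/1.043 − 1 = 2.109%.
Difference: 1.292 − 2.109 = -0.817 pp.

-0.82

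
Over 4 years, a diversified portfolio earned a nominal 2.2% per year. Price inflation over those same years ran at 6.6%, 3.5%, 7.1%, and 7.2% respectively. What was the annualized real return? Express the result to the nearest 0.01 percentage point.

-3.67%

Cumulative inflation factor: 1.066 × 1.035 × 1.071 × 1.072 ≈ 1.26672.
Nominal growth factor: 1.09095. Real growth factor = 1.09095 / 1.26672 ≈ 0.86124.
Annualized: 0.86124^(1/4) − 1 ≈ -0.03666.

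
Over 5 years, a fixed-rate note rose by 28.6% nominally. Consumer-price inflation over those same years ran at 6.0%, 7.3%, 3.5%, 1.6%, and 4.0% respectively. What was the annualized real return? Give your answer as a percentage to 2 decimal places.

0.67%

Cumulative inflation factor: 1.060 × 1.073 × 1.035 × 1.016 × 1.040 ≈ 1.24386.
Nominal growth factor: 1.28600. Real growth factor = 1.28600 / 1.24386 ≈ 1.03387.
Annualized: 1.03387^(1/5) − 1 ≈ 0.00668.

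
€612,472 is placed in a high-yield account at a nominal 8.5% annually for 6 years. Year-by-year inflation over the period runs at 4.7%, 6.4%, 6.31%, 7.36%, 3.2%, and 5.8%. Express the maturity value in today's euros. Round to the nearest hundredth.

€719,771.05

Nominal value at maturity: €612,472 × (1 + 8.5%)^6 ≈ €999,228.17.
Price-level factor over 6 years: 1.047 × 1.064 × 1.0631 × 1.0736 × 1.032 × 1.058 ≈ 1.3882583541.
Dividing the nominal maturity value by the price-level factor gives the value in today's money.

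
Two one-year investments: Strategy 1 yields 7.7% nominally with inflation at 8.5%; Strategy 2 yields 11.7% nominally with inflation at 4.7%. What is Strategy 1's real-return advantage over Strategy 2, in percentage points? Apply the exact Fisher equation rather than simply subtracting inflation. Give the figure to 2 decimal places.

Strategy 1 real return: 1.077/1.085 − 1 = -0.737%.
Strategy 2 real return: 1.117/1.047 − 1 = 6.686%.
Difference: -0.737 − 6.686 = -7.423 pp.

-7.42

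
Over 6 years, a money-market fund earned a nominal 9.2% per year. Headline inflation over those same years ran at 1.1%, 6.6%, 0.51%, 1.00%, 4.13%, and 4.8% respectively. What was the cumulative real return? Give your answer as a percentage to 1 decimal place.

Cumulative inflation factor: 1.011 × 1.066 × 1.0051 × 1.0100 × 1.0413 × 1.048 ≈ 1.19392.
Nominal growth factor: 1.69565. Real growth factor = 1.69565 / 1.19392 ≈ 1.42023.
Total real return ≈ 42.0233%.

42.0%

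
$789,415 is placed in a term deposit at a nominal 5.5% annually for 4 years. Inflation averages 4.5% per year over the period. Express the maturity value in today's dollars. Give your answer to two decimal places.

Nominal value at maturity: $789,415 × (1 + 5.5%)^4 ≈ $977,946.76.
Price-level factor over 4 years: (1 + 4.5%)^4 ≈ 1.1925186006.
Dividing the nominal maturity value by the price-level factor gives the value in today's money.

$820,068.35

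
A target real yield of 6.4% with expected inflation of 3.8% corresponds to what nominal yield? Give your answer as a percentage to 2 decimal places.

By the Fisher equation, 1 + r_nom = (1 + 6.4%)(1 + 3.8%) = 1.064 × 1.038 = 1.104432.
So r_nom = 10.4432%.

10.44%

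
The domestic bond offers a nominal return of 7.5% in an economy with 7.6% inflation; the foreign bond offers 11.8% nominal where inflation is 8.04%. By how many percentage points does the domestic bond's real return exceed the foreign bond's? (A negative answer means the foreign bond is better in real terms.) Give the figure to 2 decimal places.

-3.57

The domestic bond real return: 1.075/1.076 − 1 = -0.093%.
The foreign bond real return: 1.118/1.0804 − 1 = 3.480%.
Difference: -0.093 − 3.480 = -3.573 pp.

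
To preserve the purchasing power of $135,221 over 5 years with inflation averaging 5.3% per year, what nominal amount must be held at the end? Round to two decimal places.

$175,059.63

Cumulative price-level factor: (1+5.3%)^5 ≈ 1.2946186406.
Multiplying $135,221 by the price-level factor gives the future nominal sum.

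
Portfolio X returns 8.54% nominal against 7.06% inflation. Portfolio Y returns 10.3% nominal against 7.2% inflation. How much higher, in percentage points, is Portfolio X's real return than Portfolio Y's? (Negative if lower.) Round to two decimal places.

Portfolio X real return: 1.0854/1.0706 − 1 = 1.382%.
Portfolio Y real return: 1.103/1.072 − 1 = 2.892%.
Difference: 1.382 − 2.892 = -1.510 pp.

-1.51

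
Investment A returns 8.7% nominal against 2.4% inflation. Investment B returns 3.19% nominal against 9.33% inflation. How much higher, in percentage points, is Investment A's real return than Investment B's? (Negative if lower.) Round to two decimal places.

Investment A real return: 1.087/1.024 − 1 = 6.152%.
Investment B real return: 1.0319/1.0933 − 1 = -5.616%.
Difference: 6.152 − (-5.616) = 11.768 pp.

11.77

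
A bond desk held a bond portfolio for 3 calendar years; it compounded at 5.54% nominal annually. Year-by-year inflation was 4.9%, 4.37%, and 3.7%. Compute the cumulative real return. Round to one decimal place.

Cumulative inflation factor: 1.049 × 1.0437 × 1.037 ≈ 1.13535.
Nominal growth factor: 1.17558. Real growth factor = 1.17558 / 1.13535 ≈ 1.03543.
Total real return ≈ 3.5431%.

3.5%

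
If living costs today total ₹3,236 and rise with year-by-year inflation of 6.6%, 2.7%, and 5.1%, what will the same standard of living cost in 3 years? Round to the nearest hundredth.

₹3,723.39

Cumulative price-level factor: 1.066 × 1.027 × 1.051 = 1.150615882.
The nominal amount required is ₹3,236 scaled up by that factor.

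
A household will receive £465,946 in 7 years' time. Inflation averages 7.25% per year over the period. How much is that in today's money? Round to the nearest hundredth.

£285,466.06

Price-level factor over 7 years: (1 + 7.25%)^7 ≈ 1.6322290611.
Purchasing power today: £465,946 divided by that factor.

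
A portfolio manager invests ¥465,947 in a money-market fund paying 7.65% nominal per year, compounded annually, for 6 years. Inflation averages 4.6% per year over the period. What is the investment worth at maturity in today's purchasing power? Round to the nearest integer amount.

Nominal value at maturity: ¥465,947 × (1 + 7.65%)^6 ≈ ¥725,138.
Price-level factor over 6 years: (1 + 4.6%)^6 ≈ 1.3097551271.
Dividing the nominal maturity value by the price-level factor gives the value in today's money.

¥553,644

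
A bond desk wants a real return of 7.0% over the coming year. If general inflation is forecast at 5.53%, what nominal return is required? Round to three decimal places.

By the Fisher equation, 1 + r_nom = (1 + 7.0%)(1 + 5.53%) = 1.070 × 1.0553 = 1.129171.
So r_nom = 12.9171%.

12.917%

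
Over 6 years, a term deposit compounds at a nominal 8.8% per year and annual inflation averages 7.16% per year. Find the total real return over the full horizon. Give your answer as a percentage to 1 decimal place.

9.5%

The annual real rate is (1+8.8%)/(1+7.16%) − 1 = 1.5304%.
Compounded over 6 years: (1 + 0.015304)^6 − 1 ≈ 0.09541.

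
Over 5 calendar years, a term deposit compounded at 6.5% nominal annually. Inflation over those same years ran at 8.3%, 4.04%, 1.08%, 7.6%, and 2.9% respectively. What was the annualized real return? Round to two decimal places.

1.67%

Cumulative inflation factor: 1.083 × 1.0404 × 1.0108 × 1.076 × 1.029 ≈ 1.26102.
Nominal growth factor: 1.37009. Real growth factor = 1.37009 / 1.26102 ≈ 1.08649.
Annualized: 1.08649^(1/5) − 1 ≈ 0.01673.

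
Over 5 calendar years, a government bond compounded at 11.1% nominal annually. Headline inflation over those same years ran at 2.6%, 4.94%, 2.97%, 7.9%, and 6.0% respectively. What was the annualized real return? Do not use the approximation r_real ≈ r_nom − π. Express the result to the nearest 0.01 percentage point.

5.95%

Cumulative inflation factor: 1.026 × 1.0494 × 1.0297 × 1.079 × 1.060 ≈ 1.26802.
Nominal growth factor: 1.69266. Real growth factor = 1.69266 / 1.26802 ≈ 1.33488.
Annualized: 1.33488^(1/5) − 1 ≈ 0.05947.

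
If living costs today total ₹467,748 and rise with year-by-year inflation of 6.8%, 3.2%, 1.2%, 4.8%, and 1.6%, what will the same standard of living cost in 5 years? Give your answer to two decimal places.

Cumulative price-level factor: 1.068 × 1.032 × 1.012 × 1.048 × 1.016 ≈ 1.1876444760.
Multiplying ₹467,748 by the price-level factor gives the future nominal sum.

₹555,518.33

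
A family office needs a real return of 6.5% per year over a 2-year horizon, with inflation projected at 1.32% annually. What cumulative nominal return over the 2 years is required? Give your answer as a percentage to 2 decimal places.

Required annual nominal rate: (1+6.5%)(1+1.32%) − 1 = 7.9058%.
Cumulative over 2 years: (1 + 0.079058)^2 − 1 ≈ 0.16437.

16.44%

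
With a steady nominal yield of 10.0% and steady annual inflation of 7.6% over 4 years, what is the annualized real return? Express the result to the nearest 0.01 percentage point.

With constant rates the annual real return is the same each year: (1+10.0%)/(1+7.6%) − 1 = 0.02230.

2.23%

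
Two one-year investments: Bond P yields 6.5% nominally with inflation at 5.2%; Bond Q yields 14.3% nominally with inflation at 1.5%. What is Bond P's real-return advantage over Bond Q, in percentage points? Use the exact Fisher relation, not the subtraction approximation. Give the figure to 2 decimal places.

-11.38

Bond P real return: 1.065/1.052 − 1 = 1.236%.
Bond Q real return: 1.143/1.015 − 1 = 12.611%.
Difference: 1.236 − 12.611 = -11.375 pp.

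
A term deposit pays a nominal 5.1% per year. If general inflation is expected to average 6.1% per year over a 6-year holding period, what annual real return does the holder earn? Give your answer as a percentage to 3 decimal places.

-0.943%

With constant rates the annual real return is the same each year: (1+5.1%)/(1+6.1%) − 1 = -0.00943.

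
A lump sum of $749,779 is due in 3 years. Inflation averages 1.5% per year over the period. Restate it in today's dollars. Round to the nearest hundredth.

Price-level factor over 3 years: (1 + 1.5%)^3 = 1.045678375.
Purchasing power today: $749,779 divided by that factor.

$717,026.40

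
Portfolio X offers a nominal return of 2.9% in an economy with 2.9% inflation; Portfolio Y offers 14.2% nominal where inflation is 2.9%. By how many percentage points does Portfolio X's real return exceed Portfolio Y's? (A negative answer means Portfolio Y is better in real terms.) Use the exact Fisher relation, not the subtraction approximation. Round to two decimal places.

-10.98

Portfolio X real return: 1.029/1.029 − 1 = 0.000%.
Portfolio Y real return: 1.142/1.029 − 1 = 10.982%.
Difference: 0.000 − 10.982 = -10.982 pp.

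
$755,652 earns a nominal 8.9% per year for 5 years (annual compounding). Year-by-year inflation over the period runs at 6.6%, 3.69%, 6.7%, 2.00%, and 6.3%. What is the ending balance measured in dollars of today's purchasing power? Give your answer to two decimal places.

Nominal value at maturity: $755,652 × (1 + 8.9%)^5 ≈ $1,157,340.72.
Price-level factor over 5 years: 1.066 × 1.0369 × 1.067 × 1.0200 × 1.063 ≈ 1.2787685152.
The maturity value deflated by that factor is the answer in today's purchasing power.

$905,043.18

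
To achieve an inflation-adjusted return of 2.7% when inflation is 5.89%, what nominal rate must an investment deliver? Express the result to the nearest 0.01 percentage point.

By the Fisher equation, 1 + r_nom = (1 + 2.7%)(1 + 5.89%) = 1.027 × 1.0589 = 1.0874903.
So r_nom = 8.74903%.

8.75%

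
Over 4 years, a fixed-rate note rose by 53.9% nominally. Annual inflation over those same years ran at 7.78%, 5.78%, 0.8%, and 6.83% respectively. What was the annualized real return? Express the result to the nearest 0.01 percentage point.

5.81%

Cumulative inflation factor: 1.0778 × 1.0578 × 1.008 × 1.0683 ≈ 1.22771.
Nominal growth factor: 1.53900. Real growth factor = 1.53900 / 1.22771 ≈ 1.25355.
Annualized: 1.25355^(1/4) − 1 ≈ 0.05812.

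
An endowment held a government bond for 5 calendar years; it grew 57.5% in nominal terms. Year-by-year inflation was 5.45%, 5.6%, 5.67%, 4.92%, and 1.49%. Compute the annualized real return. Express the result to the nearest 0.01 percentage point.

4.68%

Cumulative inflation factor: 1.0545 × 1.056 × 1.0567 × 1.0492 × 1.0149 ≈ 1.25298.
Nominal growth factor: 1.57500. Real growth factor = 1.57500 / 1.25298 ≈ 1.25700.
Annualized: 1.25700^(1/5) − 1 ≈ 0.04681.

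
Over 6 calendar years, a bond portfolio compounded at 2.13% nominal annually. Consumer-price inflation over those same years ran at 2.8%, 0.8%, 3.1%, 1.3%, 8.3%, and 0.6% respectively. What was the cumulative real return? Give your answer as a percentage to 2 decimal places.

Cumulative inflation factor: 1.028 × 1.008 × 1.031 × 1.013 × 1.083 × 1.006 ≈ 1.17909.
Nominal growth factor: 1.13480. Real growth factor = 1.13480 / 1.17909 ≈ 0.96244.
Total real return ≈ -3.7564%.

-3.76%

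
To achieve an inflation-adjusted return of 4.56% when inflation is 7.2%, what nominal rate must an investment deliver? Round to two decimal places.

By the Fisher equation, 1 + r_nom = (1 + 4.56%)(1 + 7.2%) = 1.0456 × 1.072 = 1.1208832.
So r_nom = 12.08832%.

12.09%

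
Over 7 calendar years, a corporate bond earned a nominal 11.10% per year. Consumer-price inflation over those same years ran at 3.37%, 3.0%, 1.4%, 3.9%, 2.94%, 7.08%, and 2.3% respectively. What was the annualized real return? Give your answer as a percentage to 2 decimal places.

7.43%

Cumulative inflation factor: 1.0337 × 1.030 × 1.014 × 1.039 × 1.0294 × 1.0708 × 1.023 ≈ 1.26489.
Nominal growth factor: 2.08929. Real growth factor = 2.08929 / 1.26489 ≈ 1.65175.
Annualized: 1.65175^(1/7) − 1 ≈ 0.07432.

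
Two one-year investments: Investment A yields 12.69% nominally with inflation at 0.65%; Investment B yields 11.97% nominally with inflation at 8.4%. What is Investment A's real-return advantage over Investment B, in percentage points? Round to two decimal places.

Investment A real return: 1.1269/1.0065 − 1 = 11.962%.
Investment B real return: 1.1197/1.084 − 1 = 3.293%.
Difference: 11.962 − 3.293 = 8.669 pp.

8.67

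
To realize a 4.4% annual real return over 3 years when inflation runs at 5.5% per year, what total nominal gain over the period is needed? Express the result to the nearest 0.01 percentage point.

33.62%

Required annual nominal rate: (1+4.4%)(1+5.5%) − 1 = 10.142%.
Cumulative over 3 years: (1 + 0.10142)^3 − 1 ≈ 0.33616.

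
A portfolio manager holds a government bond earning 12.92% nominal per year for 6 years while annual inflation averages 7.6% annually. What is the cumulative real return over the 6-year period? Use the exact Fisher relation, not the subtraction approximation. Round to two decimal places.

The annual real rate is (1+12.92%)/(1+7.6%) − 1 = 4.9442%.
Compounded over 6 years: (1 + 0.049442)^6 − 1 ≈ 0.33583.

33.58%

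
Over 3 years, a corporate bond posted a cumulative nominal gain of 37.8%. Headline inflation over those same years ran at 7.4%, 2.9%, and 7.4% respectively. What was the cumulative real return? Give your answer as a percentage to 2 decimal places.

Cumulative inflation factor: 1.074 × 1.029 × 1.074 ≈ 1.18693.
Nominal growth factor: 1.37800. Real growth factor = 1.37800 / 1.18693 ≈ 1.16098.
Total real return ≈ 16.0981%.

16.10%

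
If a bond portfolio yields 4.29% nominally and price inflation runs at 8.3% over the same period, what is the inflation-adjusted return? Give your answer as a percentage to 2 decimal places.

-3.70%

Real return via the Fisher equation: (1 + 4.29%)/(1 + 8.3%) − 1 = 1.0429/1.083 − 1 ≈ -0.03703.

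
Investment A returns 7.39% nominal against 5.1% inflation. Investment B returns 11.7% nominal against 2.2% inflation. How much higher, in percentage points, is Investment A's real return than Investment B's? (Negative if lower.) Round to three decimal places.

-7.117

Investment A real return: 1.0739/1.051 − 1 = 2.1789%.
Investment B real return: 1.117/1.022 − 1 = 9.2955%.
Difference: 2.1789 − 9.2955 = -7.1166 pp.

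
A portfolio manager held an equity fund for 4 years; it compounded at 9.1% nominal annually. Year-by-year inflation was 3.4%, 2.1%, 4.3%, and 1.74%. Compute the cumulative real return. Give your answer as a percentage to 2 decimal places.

26.47%

Cumulative inflation factor: 1.034 × 1.021 × 1.043 × 1.0174 ≈ 1.12027.
Nominal growth factor: 1.41677. Real growth factor = 1.41677 / 1.12027 ≈ 1.26467.
Total real return ≈ 26.4668%.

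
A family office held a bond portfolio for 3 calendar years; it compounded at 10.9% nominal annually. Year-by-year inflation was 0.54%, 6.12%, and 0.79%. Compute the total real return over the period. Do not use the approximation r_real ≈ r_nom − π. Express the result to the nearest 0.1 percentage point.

26.8%

Cumulative inflation factor: 1.0054 × 1.0612 × 1.0079 ≈ 1.07536.
Nominal growth factor: 1.36394. Real growth factor = 1.36394 / 1.07536 ≈ 1.26836.
Total real return ≈ 26.8356%.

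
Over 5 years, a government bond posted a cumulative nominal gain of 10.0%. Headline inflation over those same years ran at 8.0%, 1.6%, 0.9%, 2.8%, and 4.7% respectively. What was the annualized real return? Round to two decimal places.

-1.59%

Cumulative inflation factor: 1.080 × 1.016 × 1.009 × 1.028 × 1.047 ≈ 1.19165.
Nominal growth factor: 1.10000. Real growth factor = 1.10000 / 1.19165 ≈ 0.92309.
Annualized: 0.92309^(1/5) − 1 ≈ -0.01588.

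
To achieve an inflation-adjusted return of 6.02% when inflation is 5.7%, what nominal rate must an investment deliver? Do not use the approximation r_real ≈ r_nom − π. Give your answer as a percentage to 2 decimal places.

By the Fisher equation, 1 + r_nom = (1 + 6.02%)(1 + 5.7%) = 1.0602 × 1.057 = 1.1206314.
So r_nom = 12.06314%.

12.06%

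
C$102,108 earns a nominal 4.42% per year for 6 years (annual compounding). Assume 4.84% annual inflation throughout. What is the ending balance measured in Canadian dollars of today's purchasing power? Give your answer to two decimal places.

Nominal value at maturity: C$102,108 × (1 + 4.42%)^6 ≈ C$132,361.57.
Price-level factor over 6 years: (1 + 4.84%)^6 ≈ 1.3278899183.
The maturity value deflated by that factor is the answer in today's purchasing power.

C$99,678.12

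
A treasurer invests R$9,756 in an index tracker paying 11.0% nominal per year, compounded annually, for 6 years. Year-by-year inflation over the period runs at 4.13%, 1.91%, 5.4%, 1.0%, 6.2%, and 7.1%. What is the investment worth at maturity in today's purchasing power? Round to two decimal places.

R$14,201.72

Nominal value at maturity: R$9,756 × (1 + 11.0%)^6 ≈ R$18,247.76.
Price-level factor over 6 years: 1.0413 × 1.0191 × 1.054 × 1.010 × 1.062 × 1.071 ≈ 1.2848979677.
Dividing the nominal maturity value by the price-level factor gives the value in today's money.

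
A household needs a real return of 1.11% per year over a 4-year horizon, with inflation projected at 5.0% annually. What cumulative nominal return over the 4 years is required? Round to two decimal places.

Required annual nominal rate: (1+1.11%)(1+5.0%) − 1 = 6.1655%.
Cumulative over 4 years: (1 + 0.061655)^4 − 1 ≈ 0.27038.

27.04%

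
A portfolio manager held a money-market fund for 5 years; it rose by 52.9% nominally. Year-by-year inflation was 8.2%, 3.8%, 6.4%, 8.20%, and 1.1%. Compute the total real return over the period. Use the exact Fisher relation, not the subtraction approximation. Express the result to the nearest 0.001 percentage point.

Cumulative inflation factor: 1.082 × 1.038 × 1.064 × 1.0820 × 1.011 ≈ 1.30721.
Nominal growth factor: 1.52900. Real growth factor = 1.52900 / 1.30721 ≈ 1.16967.
Total real return ≈ 16.9669%.

16.967%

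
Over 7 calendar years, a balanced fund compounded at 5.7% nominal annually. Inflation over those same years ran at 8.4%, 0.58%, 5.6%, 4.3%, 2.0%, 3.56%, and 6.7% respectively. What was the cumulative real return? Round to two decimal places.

8.91%

Cumulative inflation factor: 1.084 × 1.0058 × 1.056 × 1.043 × 1.020 × 1.0356 × 1.067 ≈ 1.35346.
Nominal growth factor: 1.47409. Real growth factor = 1.47409 / 1.35346 ≈ 1.08913.
Total real return ≈ 8.9129%.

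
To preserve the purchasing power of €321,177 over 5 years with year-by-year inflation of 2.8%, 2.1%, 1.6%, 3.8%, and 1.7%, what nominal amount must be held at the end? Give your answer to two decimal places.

€361,555.78

Cumulative price-level factor: 1.028 × 1.021 × 1.016 × 1.038 × 1.017 ≈ 1.1257212678.
Multiplying €321,177 by the price-level factor gives the future nominal sum.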